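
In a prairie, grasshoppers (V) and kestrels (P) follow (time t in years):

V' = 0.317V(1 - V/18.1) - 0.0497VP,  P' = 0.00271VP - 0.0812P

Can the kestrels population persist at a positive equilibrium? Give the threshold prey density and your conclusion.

Threshold V = 30; K < 30, so no, the predator goes extinct.

The predator equation gives dP/dt > 0 only when V > 0.0812/0.00271 = 30.
Without the predator, V → K = 18.1. Since 18.1 < 30, the predator cannot invade.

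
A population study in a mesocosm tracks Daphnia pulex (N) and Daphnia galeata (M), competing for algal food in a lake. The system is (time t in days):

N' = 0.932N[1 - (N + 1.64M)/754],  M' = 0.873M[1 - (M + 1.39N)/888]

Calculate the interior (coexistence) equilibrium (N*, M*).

N* ≈ 549, M* ≈ 125

Setting both brackets to zero gives the nullclines N + 1.64M = 754 and 1.39N + M = 888.
Substituting M = 888 - 1.39N into the first: N(1 - 1.64·1.39) = 754 - 1.64·888.
So N* = -702/-1.28 = 549, and then M* = 888 - 1.39·549 = 125.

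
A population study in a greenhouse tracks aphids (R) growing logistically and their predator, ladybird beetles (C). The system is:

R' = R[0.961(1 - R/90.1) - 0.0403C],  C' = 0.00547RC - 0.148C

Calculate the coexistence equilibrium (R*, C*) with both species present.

From dC/dt = 0 with C > 0: 0.00547R* = 0.148, so R* = 27.1.
Substitute into dR/dt = 0: 0.961(1 - 27.1/90.1) = 0.0403C*.
The bracket is 0.7, giving C* = 0.672/0.0403 = 16.7.

R* ≈ 27.1, C* ≈ 16.7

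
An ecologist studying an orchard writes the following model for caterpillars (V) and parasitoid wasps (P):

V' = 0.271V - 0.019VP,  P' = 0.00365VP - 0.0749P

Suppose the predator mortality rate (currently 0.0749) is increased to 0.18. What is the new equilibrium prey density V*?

V* ≈ 49.3

At the interior fixed point, setting dP/dt = 0 with P > 0 fixes V* = (predator death rate)/(VP coefficient) — independent of the other coefficients.
With the change, V* = 0.18/0.00365 = 49.3; it rises from 20.5.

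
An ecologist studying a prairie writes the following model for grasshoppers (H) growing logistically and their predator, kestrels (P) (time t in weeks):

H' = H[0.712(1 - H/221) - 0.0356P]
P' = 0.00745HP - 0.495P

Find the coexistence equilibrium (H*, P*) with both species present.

From dP/dt = 0 with P > 0: 0.00745H* = 0.495, so H* = 66.4.
Substitute into dH/dt = 0: 0.712(1 - 66.4/221) = 0.0356P*.
The bracket is 0.699, giving P* = 0.498/0.0356 = 14.

H* ≈ 66.4, P* ≈ 14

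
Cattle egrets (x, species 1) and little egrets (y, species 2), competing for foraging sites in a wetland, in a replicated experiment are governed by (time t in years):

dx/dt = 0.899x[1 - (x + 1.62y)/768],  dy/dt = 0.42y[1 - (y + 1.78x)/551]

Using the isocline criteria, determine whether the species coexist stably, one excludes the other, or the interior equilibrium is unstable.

Compare the nullcline intercepts: K1/α12 = 768/1.62 = 474 < K2 = 551; K2/α21 = 551/1.78 = 310 < K1 = 768.
Since both are reversed, neither can invade when rare; the interior point is a saddle.

unstable coexistence (outcome depends on initial conditions)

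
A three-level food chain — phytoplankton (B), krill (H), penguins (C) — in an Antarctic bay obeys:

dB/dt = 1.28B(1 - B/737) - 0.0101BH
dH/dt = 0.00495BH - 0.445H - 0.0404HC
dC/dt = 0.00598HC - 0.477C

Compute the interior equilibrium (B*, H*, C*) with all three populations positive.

From dC/dt = 0: 0.00598H* = 0.477, so H* = 79.8.
From dB/dt = 0: 1.28(1 - B*/737) = 0.0101·79.8, giving B* = 737·(1 - 0.629) = 273.
From dH/dt = 0: 0.00495·273 - 0.445 = 0.0404C*, so C* = 0.907/0.0404 = 22.5.

B* ≈ 273, H* ≈ 79.8, C* ≈ 22.5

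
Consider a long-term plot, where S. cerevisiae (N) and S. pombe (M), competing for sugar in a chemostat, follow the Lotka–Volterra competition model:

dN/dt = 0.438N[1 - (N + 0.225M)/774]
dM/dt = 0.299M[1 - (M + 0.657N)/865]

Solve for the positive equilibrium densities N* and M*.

N* ≈ 680, M* ≈ 418

Setting both brackets to zero gives the nullclines N + 0.225M = 774 and 0.657N + M = 865.
Substituting M = 865 - 0.657N into the first: N(1 - 0.225·0.657) = 774 - 0.225·865.
So N* = 579/0.852 = 680, and then M* = 865 - 0.657·680 = 418.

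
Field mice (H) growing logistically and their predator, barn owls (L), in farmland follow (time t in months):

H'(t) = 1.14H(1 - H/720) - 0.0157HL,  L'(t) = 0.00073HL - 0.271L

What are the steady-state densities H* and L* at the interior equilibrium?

H* ≈ 371, L* ≈ 35.2

From dL/dt = 0 with L > 0: 0.00073H* = 0.271, so H* = 371.
Substitute into dH/dt = 0: 1.14(1 - 371/720) = 0.0157L*.
The bracket is 0.484, giving L* = 0.552/0.0157 = 35.2.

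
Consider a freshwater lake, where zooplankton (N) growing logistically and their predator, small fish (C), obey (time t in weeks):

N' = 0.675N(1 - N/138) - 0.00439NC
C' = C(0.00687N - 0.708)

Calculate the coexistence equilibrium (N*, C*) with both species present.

From dC/dt = 0 with C > 0: 0.00687N* = 0.708, so N* = 103.
Substitute into dN/dt = 0: 0.675(1 - 103/138) = 0.00439C*.
The bracket is 0.253, giving C* = 0.171/0.00439 = 38.9.

N* ≈ 103, C* ≈ 38.9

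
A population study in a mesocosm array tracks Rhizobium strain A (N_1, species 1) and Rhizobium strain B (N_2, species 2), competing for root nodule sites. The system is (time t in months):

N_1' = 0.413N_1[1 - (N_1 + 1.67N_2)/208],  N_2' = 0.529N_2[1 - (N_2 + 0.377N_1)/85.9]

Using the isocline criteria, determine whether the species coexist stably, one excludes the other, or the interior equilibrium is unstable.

Compare the nullcline intercepts: K1/α12 = 208/1.67 = 125 > K2 = 85.9; K2/α21 = 85.9/0.377 = 228 > K1 = 208.
Since both inequalities hold, each species can invade when rare, so the interior equilibrium is stable.

stable coexistence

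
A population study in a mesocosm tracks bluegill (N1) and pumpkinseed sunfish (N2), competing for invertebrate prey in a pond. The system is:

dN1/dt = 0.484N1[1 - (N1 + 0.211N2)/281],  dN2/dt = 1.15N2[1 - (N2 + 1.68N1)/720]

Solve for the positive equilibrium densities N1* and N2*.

Setting both brackets to zero gives the nullclines N1 + 0.211N2 = 281 and 1.68N1 + N2 = 720.
Substituting N2 = 720 - 1.68N1 into the first: N1(1 - 0.211·1.68) = 281 - 0.211·720.
So N1* = 129/0.646 = 200, and then N2* = 720 - 1.68·200 = 384.

N1* ≈ 200, N2* ≈ 384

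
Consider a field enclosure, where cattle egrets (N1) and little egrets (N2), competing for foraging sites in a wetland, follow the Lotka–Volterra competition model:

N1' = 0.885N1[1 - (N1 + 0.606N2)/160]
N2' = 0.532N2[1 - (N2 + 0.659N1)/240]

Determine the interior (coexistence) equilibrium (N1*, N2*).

Setting both brackets to zero gives the nullclines N1 + 0.606N2 = 160 and 0.659N1 + N2 = 240.
Substituting N2 = 240 - 0.659N1 into the first: N1(1 - 0.606·0.659) = 160 - 0.606·240.
So N1* = 14.6/0.601 = 24.2, and then N2* = 240 - 0.659·24.2 = 224.

N1* ≈ 24.2, N2* ≈ 224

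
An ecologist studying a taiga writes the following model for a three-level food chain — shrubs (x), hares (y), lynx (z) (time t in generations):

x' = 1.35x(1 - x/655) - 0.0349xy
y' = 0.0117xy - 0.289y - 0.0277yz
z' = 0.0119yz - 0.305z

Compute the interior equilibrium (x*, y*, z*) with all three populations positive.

x* ≈ 221, y* ≈ 25.6, z* ≈ 82.9

From dz/dt = 0: 0.0119y* = 0.305, so y* = 25.6.
From dx/dt = 0: 1.35(1 - x*/655) = 0.0349·25.6, giving x* = 655·(1 - 0.663) = 221.
From dy/dt = 0: 0.0117·221 - 0.289 = 0.0277z*, so z* = 2.3/0.0277 = 82.9.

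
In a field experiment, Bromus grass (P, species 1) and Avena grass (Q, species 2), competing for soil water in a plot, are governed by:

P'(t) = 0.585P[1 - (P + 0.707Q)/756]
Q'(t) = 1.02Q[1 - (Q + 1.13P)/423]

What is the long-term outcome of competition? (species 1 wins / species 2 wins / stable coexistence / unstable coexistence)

species 1 excludes species 2

Compare the nullcline intercepts: K1/α12 = 756/0.707 = 1070 > K2 = 423; K2/α21 = 423/1.13 = 374 < K1 = 756.
Since the inequalities point opposite ways, species 1 can invade but species 2 cannot.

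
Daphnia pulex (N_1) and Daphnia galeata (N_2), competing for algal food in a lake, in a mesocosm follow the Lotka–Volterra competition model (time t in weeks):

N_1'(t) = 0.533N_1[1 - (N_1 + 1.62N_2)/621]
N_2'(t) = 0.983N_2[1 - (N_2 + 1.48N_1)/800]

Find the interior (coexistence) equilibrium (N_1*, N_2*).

N_1* ≈ 483, N_2* ≈ 85.2

Setting both brackets to zero gives the nullclines N_1 + 1.62N_2 = 621 and 1.48N_1 + N_2 = 800.
Substituting N_2 = 800 - 1.48N_1 into the first: N_1(1 - 1.62·1.48) = 621 - 1.62·800.
So N_1* = -675/-1.4 = 483, and then N_2* = 800 - 1.48·483 = 85.2.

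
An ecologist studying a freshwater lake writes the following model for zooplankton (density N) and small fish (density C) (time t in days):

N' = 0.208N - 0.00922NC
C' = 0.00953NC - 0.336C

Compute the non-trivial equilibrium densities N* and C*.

Set dC/dt = 0 with C > 0: 0.00953N - 0.336 = 0, so N* = 0.336/0.00953 = 35.3.
Set dN/dt = 0 with N > 0: 0.208 - 0.00922C = 0, so C* = 0.208/0.00922 = 22.6.

N* ≈ 35.3, C* ≈ 22.6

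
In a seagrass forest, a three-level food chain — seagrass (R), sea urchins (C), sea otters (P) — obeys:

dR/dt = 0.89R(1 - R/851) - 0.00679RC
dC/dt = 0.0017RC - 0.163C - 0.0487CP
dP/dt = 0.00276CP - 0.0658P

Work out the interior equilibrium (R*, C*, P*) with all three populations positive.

R* ≈ 696, C* ≈ 23.8, P* ≈ 21

From dP/dt = 0: 0.00276C* = 0.0658, so C* = 23.8.
From dR/dt = 0: 0.89(1 - R*/851) = 0.00679·23.8, giving R* = 851·(1 - 0.182) = 696.
From dC/dt = 0: 0.0017·696 - 0.163 = 0.0487P*, so P* = 1.02/0.0487 = 21.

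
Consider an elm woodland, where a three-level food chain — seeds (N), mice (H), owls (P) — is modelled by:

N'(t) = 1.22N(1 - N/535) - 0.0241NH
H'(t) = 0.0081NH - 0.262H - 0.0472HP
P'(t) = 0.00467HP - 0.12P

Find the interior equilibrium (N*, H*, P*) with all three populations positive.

N* ≈ 263, H* ≈ 25.7, P* ≈ 39.7

From dP/dt = 0: 0.00467H* = 0.12, so H* = 25.7.
From dN/dt = 0: 1.22(1 - N*/535) = 0.0241·25.7, giving N* = 535·(1 - 0.508) = 263.
From dH/dt = 0: 0.0081·263 - 0.262 = 0.0472P*, so P* = 1.87/0.0472 = 39.7.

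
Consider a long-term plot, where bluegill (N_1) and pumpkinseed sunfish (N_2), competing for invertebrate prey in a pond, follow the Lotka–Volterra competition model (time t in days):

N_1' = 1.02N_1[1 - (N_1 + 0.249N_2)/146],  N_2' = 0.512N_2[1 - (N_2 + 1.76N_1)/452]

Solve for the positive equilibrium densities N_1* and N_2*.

N_1* ≈ 59.5, N_2* ≈ 347

Setting both brackets to zero gives the nullclines N_1 + 0.249N_2 = 146 and 1.76N_1 + N_2 = 452.
Substituting N_2 = 452 - 1.76N_1 into the first: N_1(1 - 0.249·1.76) = 146 - 0.249·452.
So N_1* = 33.5/0.562 = 59.5, and then N_2* = 452 - 1.76·59.5 = 347.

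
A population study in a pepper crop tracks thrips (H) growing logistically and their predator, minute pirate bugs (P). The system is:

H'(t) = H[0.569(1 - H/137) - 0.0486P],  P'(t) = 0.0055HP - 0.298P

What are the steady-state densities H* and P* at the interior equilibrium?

From dP/dt = 0 with P > 0: 0.0055H* = 0.298, so H* = 54.2.
Substitute into dH/dt = 0: 0.569(1 - 54.2/137) = 0.0486P*.
The bracket is 0.605, giving P* = 0.344/0.0486 = 7.08.

H* ≈ 54.2, P* ≈ 7.08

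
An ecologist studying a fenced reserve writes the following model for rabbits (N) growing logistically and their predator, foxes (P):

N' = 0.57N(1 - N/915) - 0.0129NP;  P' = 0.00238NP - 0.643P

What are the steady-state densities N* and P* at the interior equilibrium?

From dP/dt = 0 with P > 0: 0.00238N* = 0.643, so N* = 270.
Substitute into dN/dt = 0: 0.57(1 - 270/915) = 0.0129P*.
The bracket is 0.705, giving P* = 0.402/0.0129 = 31.1.

N* ≈ 270, P* ≈ 31.1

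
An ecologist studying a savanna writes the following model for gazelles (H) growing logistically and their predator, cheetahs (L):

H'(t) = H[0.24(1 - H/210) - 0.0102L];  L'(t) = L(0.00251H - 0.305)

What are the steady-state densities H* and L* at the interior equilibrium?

From dL/dt = 0 with L > 0: 0.00251H* = 0.305, so H* = 122.
Substitute into dH/dt = 0: 0.24(1 - 122/210) = 0.0102L*.
The bracket is 0.421, giving L* = 0.101/0.0102 = 9.91.

H* ≈ 122, L* ≈ 9.91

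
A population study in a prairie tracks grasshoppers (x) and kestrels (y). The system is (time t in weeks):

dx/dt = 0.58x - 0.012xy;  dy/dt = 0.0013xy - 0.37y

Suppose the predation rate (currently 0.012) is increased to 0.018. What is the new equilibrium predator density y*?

y* ≈ 32.2

At the interior fixed point, setting dx/dt = 0 with x > 0 fixes y* = (prey growth rate)/(xy coefficient) — independent of the other coefficients.
With the change, y* = 0.58/0.018 = 32.2; it falls from 48.3.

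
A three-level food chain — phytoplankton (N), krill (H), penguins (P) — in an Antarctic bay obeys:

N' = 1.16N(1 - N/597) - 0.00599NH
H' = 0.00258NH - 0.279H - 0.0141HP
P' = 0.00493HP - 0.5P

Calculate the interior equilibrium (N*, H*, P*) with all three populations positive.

N* ≈ 284, H* ≈ 101, P* ≈ 32.2

From dP/dt = 0: 0.00493H* = 0.5, so H* = 101.
From dN/dt = 0: 1.16(1 - N*/597) = 0.00599·101, giving N* = 597·(1 - 0.524) = 284.
From dH/dt = 0: 0.00258·284 - 0.279 = 0.0141P*, so P* = 0.455/0.0141 = 32.2.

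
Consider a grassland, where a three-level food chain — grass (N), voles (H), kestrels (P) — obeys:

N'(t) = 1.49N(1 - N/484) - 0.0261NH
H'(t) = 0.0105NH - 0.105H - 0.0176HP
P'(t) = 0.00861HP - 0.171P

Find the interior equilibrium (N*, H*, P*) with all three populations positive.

From dP/dt = 0: 0.00861H* = 0.171, so H* = 19.9.
From dN/dt = 0: 1.49(1 - N*/484) = 0.0261·19.9, giving N* = 484·(1 - 0.348) = 316.
From dH/dt = 0: 0.0105·316 - 0.105 = 0.0176P*, so P* = 3.21/0.0176 = 182.

N* ≈ 316, H* ≈ 19.9, P* ≈ 182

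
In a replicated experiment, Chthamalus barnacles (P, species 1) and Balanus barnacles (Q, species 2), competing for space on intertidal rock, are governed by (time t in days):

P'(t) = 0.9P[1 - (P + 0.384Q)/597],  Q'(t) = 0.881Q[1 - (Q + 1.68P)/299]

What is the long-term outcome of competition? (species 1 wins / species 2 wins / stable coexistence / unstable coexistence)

Compare the nullcline intercepts: K1/α12 = 597/0.384 = 1550 > K2 = 299; K2/α21 = 299/1.68 = 178 < K1 = 597.
Since the inequalities point opposite ways, species 1 can invade but species 2 cannot.

species 1 excludes species 2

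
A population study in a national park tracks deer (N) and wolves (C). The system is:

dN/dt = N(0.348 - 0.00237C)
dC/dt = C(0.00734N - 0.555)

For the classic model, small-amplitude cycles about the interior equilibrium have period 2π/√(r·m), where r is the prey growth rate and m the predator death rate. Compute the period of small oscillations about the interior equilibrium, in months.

T ≈ 14.3 months

Here r = 0.348 and m = 0.555, so r·m = 0.193.
ω = √0.193 = 0.439 per month, hence T = 2π/ω ≈ 14.3 months.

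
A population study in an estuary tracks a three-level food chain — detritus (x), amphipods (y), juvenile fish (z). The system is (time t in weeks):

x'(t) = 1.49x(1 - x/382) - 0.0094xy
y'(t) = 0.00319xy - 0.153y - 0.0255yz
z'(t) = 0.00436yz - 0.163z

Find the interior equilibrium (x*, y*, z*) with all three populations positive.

From dz/dt = 0: 0.00436y* = 0.163, so y* = 37.4.
From dx/dt = 0: 1.49(1 - x*/382) = 0.0094·37.4, giving x* = 382·(1 - 0.236) = 292.
From dy/dt = 0: 0.00319·292 - 0.153 = 0.0255z*, so z* = 0.778/0.0255 = 30.5.

x* ≈ 292, y* ≈ 37.4, z* ≈ 30.5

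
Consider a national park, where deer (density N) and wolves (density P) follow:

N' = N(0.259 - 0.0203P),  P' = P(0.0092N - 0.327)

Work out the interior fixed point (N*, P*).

N* ≈ 35.5, P* ≈ 12.8

Set dP/dt = 0 with P > 0: 0.0092N - 0.327 = 0, so N* = 0.327/0.0092 = 35.5.
Set dN/dt = 0 with N > 0: 0.259 - 0.0203P = 0, so P* = 0.259/0.0203 = 12.8.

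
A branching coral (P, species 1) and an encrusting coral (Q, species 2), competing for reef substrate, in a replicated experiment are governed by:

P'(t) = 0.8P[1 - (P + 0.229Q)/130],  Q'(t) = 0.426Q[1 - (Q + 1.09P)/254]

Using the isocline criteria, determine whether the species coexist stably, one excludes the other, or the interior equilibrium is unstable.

Compare the nullcline intercepts: K1/α12 = 130/0.229 = 568 > K2 = 254; K2/α21 = 254/1.09 = 233 > K1 = 130.
Since both inequalities hold, each species can invade when rare, so the interior equilibrium is stable.

stable coexistence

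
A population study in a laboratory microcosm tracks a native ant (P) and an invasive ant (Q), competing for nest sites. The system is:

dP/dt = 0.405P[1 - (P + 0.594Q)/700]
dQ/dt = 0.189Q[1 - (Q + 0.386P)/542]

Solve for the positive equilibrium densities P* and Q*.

P* ≈ 491, Q* ≈ 353

Setting both brackets to zero gives the nullclines P + 0.594Q = 700 and 0.386P + Q = 542.
Substituting Q = 542 - 0.386P into the first: P(1 - 0.594·0.386) = 700 - 0.594·542.
So P* = 378/0.771 = 491, and then Q* = 542 - 0.386·491 = 353.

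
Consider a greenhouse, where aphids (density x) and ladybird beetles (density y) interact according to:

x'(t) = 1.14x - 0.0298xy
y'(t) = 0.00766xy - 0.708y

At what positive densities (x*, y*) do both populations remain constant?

Set dy/dt = 0 with y > 0: 0.00766x - 0.708 = 0, so x* = 0.708/0.00766 = 92.4.
Set dx/dt = 0 with x > 0: 1.14 - 0.0298y = 0, so y* = 1.14/0.0298 = 38.3.

x* ≈ 92.4, y* ≈ 38.3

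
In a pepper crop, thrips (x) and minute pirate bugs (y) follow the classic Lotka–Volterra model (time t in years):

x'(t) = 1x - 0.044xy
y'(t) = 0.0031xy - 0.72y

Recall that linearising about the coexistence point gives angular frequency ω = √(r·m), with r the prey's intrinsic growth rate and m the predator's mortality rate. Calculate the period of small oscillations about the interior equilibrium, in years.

Here r = 1 and m = 0.72, so r·m = 0.72.
ω = √0.72 = 0.849 per year, hence T = 2π/ω ≈ 7.4 years.

T ≈ 7.4 years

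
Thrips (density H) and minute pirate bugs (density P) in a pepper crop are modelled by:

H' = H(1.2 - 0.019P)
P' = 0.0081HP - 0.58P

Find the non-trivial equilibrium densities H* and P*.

H* ≈ 71.6, P* ≈ 63.2

Set dP/dt = 0 with P > 0: 0.0081H - 0.58 = 0, so H* = 0.58/0.0081 = 71.6.
Set dH/dt = 0 with H > 0: 1.2 - 0.019P = 0, so P* = 1.2/0.019 = 63.2.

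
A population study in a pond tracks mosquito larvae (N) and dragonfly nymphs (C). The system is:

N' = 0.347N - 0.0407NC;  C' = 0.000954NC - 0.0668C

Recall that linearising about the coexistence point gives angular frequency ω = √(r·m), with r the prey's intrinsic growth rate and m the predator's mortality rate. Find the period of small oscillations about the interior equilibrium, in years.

T ≈ 41.3 years

Here r = 0.347 and m = 0.0668, so r·m = 0.0232.
ω = √0.0232 = 0.152 per year, hence T = 2π/ω ≈ 41.3 years.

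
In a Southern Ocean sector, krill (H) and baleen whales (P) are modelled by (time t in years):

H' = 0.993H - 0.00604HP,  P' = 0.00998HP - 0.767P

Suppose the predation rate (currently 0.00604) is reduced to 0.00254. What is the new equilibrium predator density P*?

At the interior fixed point, setting dH/dt = 0 with H > 0 fixes P* = (prey growth rate)/(HP coefficient) — independent of the other coefficients.
With the change, P* = 0.993/0.00254 = 391; it rises from 164.

P* ≈ 391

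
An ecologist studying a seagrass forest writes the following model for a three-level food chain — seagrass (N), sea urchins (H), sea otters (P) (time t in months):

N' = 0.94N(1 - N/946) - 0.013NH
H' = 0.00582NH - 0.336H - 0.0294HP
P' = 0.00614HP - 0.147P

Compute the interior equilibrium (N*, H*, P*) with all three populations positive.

From dP/dt = 0: 0.00614H* = 0.147, so H* = 23.9.
From dN/dt = 0: 0.94(1 - N*/946) = 0.013·23.9, giving N* = 946·(1 - 0.331) = 633.
From dH/dt = 0: 0.00582·633 - 0.336 = 0.0294P*, so P* = 3.35/0.0294 = 114.

N* ≈ 633, H* ≈ 23.9, P* ≈ 114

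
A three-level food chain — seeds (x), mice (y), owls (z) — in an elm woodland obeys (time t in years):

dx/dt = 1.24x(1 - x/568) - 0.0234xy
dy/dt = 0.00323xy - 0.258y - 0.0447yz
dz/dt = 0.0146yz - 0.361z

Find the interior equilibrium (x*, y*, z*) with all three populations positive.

From dz/dt = 0: 0.0146y* = 0.361, so y* = 24.7.
From dx/dt = 0: 1.24(1 - x*/568) = 0.0234·24.7, giving x* = 568·(1 - 0.467) = 303.
From dy/dt = 0: 0.00323·303 - 0.258 = 0.0447z*, so z* = 0.721/0.0447 = 16.1.

x* ≈ 303, y* ≈ 24.7, z* ≈ 16.1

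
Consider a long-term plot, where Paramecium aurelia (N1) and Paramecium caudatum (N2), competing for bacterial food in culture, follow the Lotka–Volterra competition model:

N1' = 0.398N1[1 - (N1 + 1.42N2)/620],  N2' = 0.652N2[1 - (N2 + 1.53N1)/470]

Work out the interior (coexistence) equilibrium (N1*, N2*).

Setting both brackets to zero gives the nullclines N1 + 1.42N2 = 620 and 1.53N1 + N2 = 470.
Substituting N2 = 470 - 1.53N1 into the first: N1(1 - 1.42·1.53) = 620 - 1.42·470.
So N1* = -47.4/-1.17 = 40.4, and then N2* = 470 - 1.53·40.4 = 408.

N1* ≈ 40.4, N2* ≈ 408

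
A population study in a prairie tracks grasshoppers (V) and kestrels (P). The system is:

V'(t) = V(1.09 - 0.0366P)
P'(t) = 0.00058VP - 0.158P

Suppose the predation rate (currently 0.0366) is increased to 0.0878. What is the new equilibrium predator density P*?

At the interior fixed point, setting dV/dt = 0 with V > 0 fixes P* = (prey growth rate)/(VP coefficient) — independent of the other coefficients.
With the change, P* = 1.09/0.0878 = 12.4; it falls from 29.8.

P* ≈ 12.4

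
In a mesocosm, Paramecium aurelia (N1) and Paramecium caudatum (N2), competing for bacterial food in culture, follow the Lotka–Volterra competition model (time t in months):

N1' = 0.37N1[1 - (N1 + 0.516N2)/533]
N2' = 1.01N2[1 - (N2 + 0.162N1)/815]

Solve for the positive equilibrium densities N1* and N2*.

Setting both brackets to zero gives the nullclines N1 + 0.516N2 = 533 and 0.162N1 + N2 = 815.
Substituting N2 = 815 - 0.162N1 into the first: N1(1 - 0.516·0.162) = 533 - 0.516·815.
So N1* = 112/0.916 = 123, and then N2* = 815 - 0.162·123 = 795.

N1* ≈ 123, N2* ≈ 795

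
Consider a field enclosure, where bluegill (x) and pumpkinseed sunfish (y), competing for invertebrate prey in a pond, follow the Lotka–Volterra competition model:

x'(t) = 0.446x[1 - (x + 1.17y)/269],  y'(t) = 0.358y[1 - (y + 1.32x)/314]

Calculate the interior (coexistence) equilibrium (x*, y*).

x* ≈ 181, y* ≈ 75.5

Setting both brackets to zero gives the nullclines x + 1.17y = 269 and 1.32x + y = 314.
Substituting y = 314 - 1.32x into the first: x(1 - 1.17·1.32) = 269 - 1.17·314.
So x* = -98.4/-0.544 = 181, and then y* = 314 - 1.32·181 = 75.5.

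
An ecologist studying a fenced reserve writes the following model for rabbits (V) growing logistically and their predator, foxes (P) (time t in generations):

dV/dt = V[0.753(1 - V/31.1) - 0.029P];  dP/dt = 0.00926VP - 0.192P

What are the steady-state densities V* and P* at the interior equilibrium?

V* ≈ 20.7, P* ≈ 8.65

From dP/dt = 0 with P > 0: 0.00926V* = 0.192, so V* = 20.7.
Substitute into dV/dt = 0: 0.753(1 - 20.7/31.1) = 0.029P*.
The bracket is 0.333, giving P* = 0.251/0.029 = 8.65.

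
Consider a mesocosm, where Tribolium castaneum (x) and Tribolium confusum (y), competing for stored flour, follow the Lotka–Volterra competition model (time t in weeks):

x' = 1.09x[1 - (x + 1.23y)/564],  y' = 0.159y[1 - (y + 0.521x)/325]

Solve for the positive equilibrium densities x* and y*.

x* ≈ 457, y* ≈ 86.7

Setting both brackets to zero gives the nullclines x + 1.23y = 564 and 0.521x + y = 325.
Substituting y = 325 - 0.521x into the first: x(1 - 1.23·0.521) = 564 - 1.23·325.
So x* = 164/0.359 = 457, and then y* = 325 - 0.521·457 = 86.7.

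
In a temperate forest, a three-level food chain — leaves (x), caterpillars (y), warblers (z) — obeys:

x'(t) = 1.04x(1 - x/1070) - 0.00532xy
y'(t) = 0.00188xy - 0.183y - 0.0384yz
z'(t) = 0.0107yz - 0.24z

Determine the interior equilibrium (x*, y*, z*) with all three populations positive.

From dz/dt = 0: 0.0107y* = 0.24, so y* = 22.4.
From dx/dt = 0: 1.04(1 - x*/1070) = 0.00532·22.4, giving x* = 1070·(1 - 0.115) = 947.
From dy/dt = 0: 0.00188·947 - 0.183 = 0.0384z*, so z* = 1.6/0.0384 = 41.6.

x* ≈ 947, y* ≈ 22.4, z* ≈ 41.6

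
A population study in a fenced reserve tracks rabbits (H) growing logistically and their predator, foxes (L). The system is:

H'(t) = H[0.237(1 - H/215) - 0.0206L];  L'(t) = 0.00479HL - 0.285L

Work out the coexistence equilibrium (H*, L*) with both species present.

H* ≈ 59.5, L* ≈ 8.32

From dL/dt = 0 with L > 0: 0.00479H* = 0.285, so H* = 59.5.
Substitute into dH/dt = 0: 0.237(1 - 59.5/215) = 0.0206L*.
The bracket is 0.723, giving L* = 0.171/0.0206 = 8.32.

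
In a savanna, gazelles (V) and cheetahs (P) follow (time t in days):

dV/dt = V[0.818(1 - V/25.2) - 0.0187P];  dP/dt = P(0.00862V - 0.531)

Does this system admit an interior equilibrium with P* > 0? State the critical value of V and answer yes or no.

Threshold V = 61.6; K < 61.6, so no, the predator goes extinct.

The predator equation gives dP/dt > 0 only when V > 0.531/0.00862 = 61.6.
Without the predator, V → K = 25.2. Since 25.2 < 61.6, the predator cannot invade.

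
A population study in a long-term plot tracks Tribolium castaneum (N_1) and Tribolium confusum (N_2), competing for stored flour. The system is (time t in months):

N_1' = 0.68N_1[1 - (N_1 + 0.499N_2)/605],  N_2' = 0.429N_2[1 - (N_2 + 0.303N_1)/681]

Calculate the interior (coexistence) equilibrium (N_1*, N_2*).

Setting both brackets to zero gives the nullclines N_1 + 0.499N_2 = 605 and 0.303N_1 + N_2 = 681.
Substituting N_2 = 681 - 0.303N_1 into the first: N_1(1 - 0.499·0.303) = 605 - 0.499·681.
So N_1* = 265/0.849 = 312, and then N_2* = 681 - 0.303·312 = 586.

N_1* ≈ 312, N_2* ≈ 586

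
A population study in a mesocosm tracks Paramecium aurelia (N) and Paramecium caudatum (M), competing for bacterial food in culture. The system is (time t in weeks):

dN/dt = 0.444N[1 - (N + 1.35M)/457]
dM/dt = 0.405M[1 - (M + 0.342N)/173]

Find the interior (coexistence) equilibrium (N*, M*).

N* ≈ 415, M* ≈ 31

Setting both brackets to zero gives the nullclines N + 1.35M = 457 and 0.342N + M = 173.
Substituting M = 173 - 0.342N into the first: N(1 - 1.35·0.342) = 457 - 1.35·173.
So N* = 223/0.538 = 415, and then M* = 173 - 0.342·415 = 31.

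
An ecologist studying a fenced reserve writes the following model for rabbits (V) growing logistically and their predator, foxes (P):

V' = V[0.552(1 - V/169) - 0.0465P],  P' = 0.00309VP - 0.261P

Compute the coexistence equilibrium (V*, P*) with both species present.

V* ≈ 84.5, P* ≈ 5.94

From dP/dt = 0 with P > 0: 0.00309V* = 0.261, so V* = 84.5.
Substitute into dV/dt = 0: 0.552(1 - 84.5/169) = 0.0465P*.
The bracket is 0.5, giving P* = 0.276/0.0465 = 5.94.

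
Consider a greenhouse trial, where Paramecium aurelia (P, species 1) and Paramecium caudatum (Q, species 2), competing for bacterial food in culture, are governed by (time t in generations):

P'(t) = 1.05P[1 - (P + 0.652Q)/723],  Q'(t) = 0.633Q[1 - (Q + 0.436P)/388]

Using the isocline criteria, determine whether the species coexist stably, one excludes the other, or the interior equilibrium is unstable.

stable coexistence

Compare the nullcline intercepts: K1/α12 = 723/0.652 = 1110 > K2 = 388; K2/α21 = 388/0.436 = 890 > K1 = 723.
Since both inequalities hold, each species can invade when rare, so the interior equilibrium is stable.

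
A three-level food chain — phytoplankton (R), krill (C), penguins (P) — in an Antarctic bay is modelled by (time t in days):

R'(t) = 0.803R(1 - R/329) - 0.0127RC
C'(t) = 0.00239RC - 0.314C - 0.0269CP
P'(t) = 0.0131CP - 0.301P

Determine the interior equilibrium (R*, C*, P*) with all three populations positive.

R* ≈ 209, C* ≈ 23, P* ≈ 6.94

From dP/dt = 0: 0.0131C* = 0.301, so C* = 23.
From dR/dt = 0: 0.803(1 - R*/329) = 0.0127·23, giving R* = 329·(1 - 0.363) = 209.
From dC/dt = 0: 0.00239·209 - 0.314 = 0.0269P*, so P* = 0.187/0.0269 = 6.94.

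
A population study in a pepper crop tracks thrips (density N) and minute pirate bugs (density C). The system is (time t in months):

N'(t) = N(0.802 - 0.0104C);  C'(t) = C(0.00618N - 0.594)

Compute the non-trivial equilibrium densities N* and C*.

Set dC/dt = 0 with C > 0: 0.00618N - 0.594 = 0, so N* = 0.594/0.00618 = 96.1.
Set dN/dt = 0 with N > 0: 0.802 - 0.0104C = 0, so C* = 0.802/0.0104 = 77.1.

N* ≈ 96.1, C* ≈ 77.1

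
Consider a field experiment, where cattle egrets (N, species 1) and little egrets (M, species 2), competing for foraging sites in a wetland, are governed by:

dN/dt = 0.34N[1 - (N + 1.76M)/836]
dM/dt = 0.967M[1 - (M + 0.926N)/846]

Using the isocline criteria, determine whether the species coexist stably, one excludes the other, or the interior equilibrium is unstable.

species 2 excludes species 1

Compare the nullcline intercepts: K1/α12 = 836/1.76 = 475 < K2 = 846; K2/α21 = 846/0.926 = 914 > K1 = 836.
Since the inequalities point opposite ways, species 2 can invade but species 1 cannot.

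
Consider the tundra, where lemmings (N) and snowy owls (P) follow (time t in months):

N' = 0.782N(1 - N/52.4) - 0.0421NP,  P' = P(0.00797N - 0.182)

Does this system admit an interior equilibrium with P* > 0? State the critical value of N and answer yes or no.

Threshold N = 22.8; K > 22.8, so yes, the predator persists.

The predator equation gives dP/dt > 0 only when N > 0.182/0.00797 = 22.8.
Without the predator, N → K = 52.4. Since 52.4 > 22.8, the predator can invade and persist.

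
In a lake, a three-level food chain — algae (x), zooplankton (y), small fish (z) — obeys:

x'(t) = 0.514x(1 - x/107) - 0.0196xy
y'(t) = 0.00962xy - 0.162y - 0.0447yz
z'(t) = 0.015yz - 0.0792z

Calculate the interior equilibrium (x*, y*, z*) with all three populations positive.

From dz/dt = 0: 0.015y* = 0.0792, so y* = 5.28.
From dx/dt = 0: 0.514(1 - x*/107) = 0.0196·5.28, giving x* = 107·(1 - 0.201) = 85.5.
From dy/dt = 0: 0.00962·85.5 - 0.162 = 0.0447z*, so z* = 0.66/0.0447 = 14.8.

x* ≈ 85.5, y* ≈ 5.28, z* ≈ 14.8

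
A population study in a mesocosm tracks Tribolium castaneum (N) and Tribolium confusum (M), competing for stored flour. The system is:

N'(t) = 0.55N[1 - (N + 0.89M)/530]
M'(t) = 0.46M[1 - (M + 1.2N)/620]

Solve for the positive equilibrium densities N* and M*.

N* ≈ 321, M* ≈ 235

Setting both brackets to zero gives the nullclines N + 0.89M = 530 and 1.2N + M = 620.
Substituting M = 620 - 1.2N into the first: N(1 - 0.89·1.2) = 530 - 0.89·620.
So N* = -21.8/-0.068 = 321, and then M* = 620 - 1.2·321 = 235.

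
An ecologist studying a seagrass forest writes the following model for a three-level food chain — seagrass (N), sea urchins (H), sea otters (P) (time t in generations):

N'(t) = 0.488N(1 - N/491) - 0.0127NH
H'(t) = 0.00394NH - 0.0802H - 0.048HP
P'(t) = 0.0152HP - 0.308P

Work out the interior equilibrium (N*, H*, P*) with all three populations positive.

From dP/dt = 0: 0.0152H* = 0.308, so H* = 20.3.
From dN/dt = 0: 0.488(1 - N*/491) = 0.0127·20.3, giving N* = 491·(1 - 0.527) = 232.
From dH/dt = 0: 0.00394·232 - 0.0802 = 0.048P*, so P* = 0.834/0.048 = 17.4.

N* ≈ 232, H* ≈ 20.3, P* ≈ 17.4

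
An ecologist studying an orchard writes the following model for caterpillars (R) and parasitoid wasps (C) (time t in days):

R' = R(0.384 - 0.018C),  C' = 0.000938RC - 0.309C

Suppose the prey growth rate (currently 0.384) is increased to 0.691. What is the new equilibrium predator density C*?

At the interior fixed point, setting dR/dt = 0 with R > 0 fixes C* = (prey growth rate)/(RC coefficient) — independent of the other coefficients.
With the change, C* = 0.691/0.018 = 38.4; it rises from 21.3.

C* ≈ 38.4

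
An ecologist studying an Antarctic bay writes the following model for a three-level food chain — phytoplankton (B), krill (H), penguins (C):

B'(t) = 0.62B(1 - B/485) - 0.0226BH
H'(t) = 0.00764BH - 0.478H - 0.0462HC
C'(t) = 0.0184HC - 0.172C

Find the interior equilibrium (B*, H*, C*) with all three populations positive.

From dC/dt = 0: 0.0184H* = 0.172, so H* = 9.35.
From dB/dt = 0: 0.62(1 - B*/485) = 0.0226·9.35, giving B* = 485·(1 - 0.341) = 320.
From dH/dt = 0: 0.00764·320 - 0.478 = 0.0462C*, so C* = 1.96/0.0462 = 42.5.

B* ≈ 320, H* ≈ 9.35, C* ≈ 42.5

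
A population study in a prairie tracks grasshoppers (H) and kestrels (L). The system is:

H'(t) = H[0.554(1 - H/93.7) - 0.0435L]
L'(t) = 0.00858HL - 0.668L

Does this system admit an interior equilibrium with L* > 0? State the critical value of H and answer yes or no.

The predator equation gives dL/dt > 0 only when H > 0.668/0.00858 = 77.9.
Without the predator, H → K = 93.7. Since 93.7 > 77.9, the predator can invade and persist.

Threshold H = 77.9; K > 77.9, so yes, the predator persists.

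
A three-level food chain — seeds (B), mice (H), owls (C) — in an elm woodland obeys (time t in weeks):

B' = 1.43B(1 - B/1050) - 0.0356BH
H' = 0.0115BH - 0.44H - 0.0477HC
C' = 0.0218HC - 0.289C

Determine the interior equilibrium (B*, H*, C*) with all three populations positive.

B* ≈ 703, H* ≈ 13.3, C* ≈ 160

From dC/dt = 0: 0.0218H* = 0.289, so H* = 13.3.
From dB/dt = 0: 1.43(1 - B*/1050) = 0.0356·13.3, giving B* = 1050·(1 - 0.33) = 703.
From dH/dt = 0: 0.0115·703 - 0.44 = 0.0477C*, so C* = 7.65/0.0477 = 160.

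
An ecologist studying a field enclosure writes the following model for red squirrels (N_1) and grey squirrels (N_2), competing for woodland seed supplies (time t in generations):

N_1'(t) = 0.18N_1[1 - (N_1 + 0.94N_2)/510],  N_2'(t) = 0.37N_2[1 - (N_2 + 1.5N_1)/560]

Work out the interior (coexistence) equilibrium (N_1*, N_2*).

N_1* ≈ 40, N_2* ≈ 500

Setting both brackets to zero gives the nullclines N_1 + 0.94N_2 = 510 and 1.5N_1 + N_2 = 560.
Substituting N_2 = 560 - 1.5N_1 into the first: N_1(1 - 0.94·1.5) = 510 - 0.94·560.
So N_1* = -16.4/-0.41 = 40, and then N_2* = 560 - 1.5·40 = 500.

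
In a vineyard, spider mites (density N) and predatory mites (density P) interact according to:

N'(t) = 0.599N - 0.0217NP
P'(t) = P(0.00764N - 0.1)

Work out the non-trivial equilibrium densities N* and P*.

N* ≈ 13.1, P* ≈ 27.6

Set dP/dt = 0 with P > 0: 0.00764N - 0.1 = 0, so N* = 0.1/0.00764 = 13.1.
Set dN/dt = 0 with N > 0: 0.599 - 0.0217P = 0, so P* = 0.599/0.0217 = 27.6.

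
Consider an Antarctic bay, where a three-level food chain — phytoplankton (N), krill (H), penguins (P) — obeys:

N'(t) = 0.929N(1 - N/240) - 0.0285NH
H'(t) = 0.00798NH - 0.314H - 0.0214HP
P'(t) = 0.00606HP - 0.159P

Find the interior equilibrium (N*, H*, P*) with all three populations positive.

N* ≈ 46.8, H* ≈ 26.2, P* ≈ 2.79

From dP/dt = 0: 0.00606H* = 0.159, so H* = 26.2.
From dN/dt = 0: 0.929(1 - N*/240) = 0.0285·26.2, giving N* = 240·(1 - 0.805) = 46.8.
From dH/dt = 0: 0.00798·46.8 - 0.314 = 0.0214P*, so P* = 0.0596/0.0214 = 2.79.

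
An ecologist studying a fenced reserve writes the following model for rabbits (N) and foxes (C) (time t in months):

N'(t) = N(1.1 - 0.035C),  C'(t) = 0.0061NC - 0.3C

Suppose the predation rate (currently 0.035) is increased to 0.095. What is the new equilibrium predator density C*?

C* ≈ 11.6

At the interior fixed point, setting dN/dt = 0 with N > 0 fixes C* = (prey growth rate)/(NC coefficient) — independent of the other coefficients.
With the change, C* = 1.1/0.095 = 11.6; it falls from 31.4.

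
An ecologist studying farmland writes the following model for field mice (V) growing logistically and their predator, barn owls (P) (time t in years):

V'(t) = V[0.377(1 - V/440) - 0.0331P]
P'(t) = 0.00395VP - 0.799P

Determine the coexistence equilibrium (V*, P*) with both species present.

From dP/dt = 0 with P > 0: 0.00395V* = 0.799, so V* = 202.
Substitute into dV/dt = 0: 0.377(1 - 202/440) = 0.0331P*.
The bracket is 0.54, giving P* = 0.204/0.0331 = 6.15.

V* ≈ 202, P* ≈ 6.15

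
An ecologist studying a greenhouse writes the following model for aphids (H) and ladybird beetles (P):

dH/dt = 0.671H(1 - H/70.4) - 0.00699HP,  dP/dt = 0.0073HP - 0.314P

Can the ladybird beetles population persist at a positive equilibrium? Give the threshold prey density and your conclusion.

The predator equation gives dP/dt > 0 only when H > 0.314/0.0073 = 43.
Without the predator, H → K = 70.4. Since 70.4 > 43, the predator can invade and persist.

Threshold H = 43; K > 43, so yes, the predator persists.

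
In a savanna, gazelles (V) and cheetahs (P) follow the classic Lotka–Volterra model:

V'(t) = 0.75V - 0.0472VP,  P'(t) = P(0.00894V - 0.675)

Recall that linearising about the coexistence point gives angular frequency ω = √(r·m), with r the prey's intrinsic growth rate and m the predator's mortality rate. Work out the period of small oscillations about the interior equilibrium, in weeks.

Here r = 0.75 and m = 0.675, so r·m = 0.506.
ω = √0.506 = 0.712 per week, hence T = 2π/ω ≈ 8.83 weeks.

T ≈ 8.83 weeks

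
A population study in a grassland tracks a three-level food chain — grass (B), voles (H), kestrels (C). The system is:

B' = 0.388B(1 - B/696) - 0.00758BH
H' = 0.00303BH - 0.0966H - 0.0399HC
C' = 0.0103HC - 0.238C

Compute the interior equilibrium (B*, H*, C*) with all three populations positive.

From dC/dt = 0: 0.0103H* = 0.238, so H* = 23.1.
From dB/dt = 0: 0.388(1 - B*/696) = 0.00758·23.1, giving B* = 696·(1 - 0.451) = 382.
From dH/dt = 0: 0.00303·382 - 0.0966 = 0.0399C*, so C* = 1.06/0.0399 = 26.6.

B* ≈ 382, H* ≈ 23.1, C* ≈ 26.6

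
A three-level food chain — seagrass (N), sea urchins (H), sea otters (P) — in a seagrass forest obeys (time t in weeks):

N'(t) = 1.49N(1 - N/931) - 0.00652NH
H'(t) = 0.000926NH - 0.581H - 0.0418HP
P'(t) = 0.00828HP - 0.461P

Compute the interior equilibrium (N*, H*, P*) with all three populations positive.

From dP/dt = 0: 0.00828H* = 0.461, so H* = 55.7.
From dN/dt = 0: 1.49(1 - N*/931) = 0.00652·55.7, giving N* = 931·(1 - 0.244) = 704.
From dH/dt = 0: 0.000926·704 - 0.581 = 0.0418P*, so P* = 0.0711/0.0418 = 1.7.

N* ≈ 704, H* ≈ 55.7, P* ≈ 1.7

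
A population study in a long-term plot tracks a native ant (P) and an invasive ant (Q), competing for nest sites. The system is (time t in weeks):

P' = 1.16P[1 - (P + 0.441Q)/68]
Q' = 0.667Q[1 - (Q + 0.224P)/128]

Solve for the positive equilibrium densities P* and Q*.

P* ≈ 12.8, Q* ≈ 125

Setting both brackets to zero gives the nullclines P + 0.441Q = 68 and 0.224P + Q = 128.
Substituting Q = 128 - 0.224P into the first: P(1 - 0.441·0.224) = 68 - 0.441·128.
So P* = 11.6/0.901 = 12.8, and then Q* = 128 - 0.224·12.8 = 125.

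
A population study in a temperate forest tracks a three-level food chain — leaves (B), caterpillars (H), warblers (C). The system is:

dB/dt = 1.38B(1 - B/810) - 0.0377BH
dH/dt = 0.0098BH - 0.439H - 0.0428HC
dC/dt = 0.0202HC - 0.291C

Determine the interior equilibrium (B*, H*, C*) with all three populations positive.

B* ≈ 491, H* ≈ 14.4, C* ≈ 102

From dC/dt = 0: 0.0202H* = 0.291, so H* = 14.4.
From dB/dt = 0: 1.38(1 - B*/810) = 0.0377·14.4, giving B* = 810·(1 - 0.394) = 491.
From dH/dt = 0: 0.0098·491 - 0.439 = 0.0428C*, so C* = 4.37/0.0428 = 102.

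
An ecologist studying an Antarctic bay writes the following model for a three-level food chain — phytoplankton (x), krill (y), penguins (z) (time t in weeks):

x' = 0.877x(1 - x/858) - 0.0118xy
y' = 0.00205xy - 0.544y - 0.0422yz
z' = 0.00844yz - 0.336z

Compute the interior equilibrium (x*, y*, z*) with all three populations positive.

x* ≈ 398, y* ≈ 39.8, z* ≈ 6.46

From dz/dt = 0: 0.00844y* = 0.336, so y* = 39.8.
From dx/dt = 0: 0.877(1 - x*/858) = 0.0118·39.8, giving x* = 858·(1 - 0.536) = 398.
From dy/dt = 0: 0.00205·398 - 0.544 = 0.0422z*, so z* = 0.273/0.0422 = 6.46.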